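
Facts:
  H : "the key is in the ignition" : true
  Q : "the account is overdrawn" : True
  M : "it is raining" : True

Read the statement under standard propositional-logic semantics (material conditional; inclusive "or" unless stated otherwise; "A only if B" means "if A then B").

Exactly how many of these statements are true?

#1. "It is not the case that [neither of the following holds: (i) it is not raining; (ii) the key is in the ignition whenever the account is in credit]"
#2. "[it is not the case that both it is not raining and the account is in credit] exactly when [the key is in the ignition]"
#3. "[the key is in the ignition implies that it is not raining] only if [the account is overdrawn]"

3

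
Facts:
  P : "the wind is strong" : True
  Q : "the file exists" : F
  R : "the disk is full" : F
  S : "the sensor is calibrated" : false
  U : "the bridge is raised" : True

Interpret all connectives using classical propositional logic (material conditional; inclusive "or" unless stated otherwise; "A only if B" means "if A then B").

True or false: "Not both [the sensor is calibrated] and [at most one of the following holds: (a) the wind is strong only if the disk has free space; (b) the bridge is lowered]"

This is S nand ((P -> ~R) nand ~U).

~R = ~F = T
P -> ~R = T -> T = T
~U = ~T = F
(P -> ~R) nand ~U = T nand F = T
S nand ((P -> ~R) nand ~U) = F nand T = T

true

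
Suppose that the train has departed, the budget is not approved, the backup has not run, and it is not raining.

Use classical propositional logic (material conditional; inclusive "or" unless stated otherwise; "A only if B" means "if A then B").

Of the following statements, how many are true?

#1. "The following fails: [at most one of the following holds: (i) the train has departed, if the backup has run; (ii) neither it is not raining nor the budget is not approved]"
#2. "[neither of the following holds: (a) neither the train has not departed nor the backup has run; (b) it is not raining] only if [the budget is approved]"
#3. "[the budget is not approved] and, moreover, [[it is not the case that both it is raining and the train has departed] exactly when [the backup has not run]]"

Let R = "the backup has run" (F), W = "the train has departed" (T), Q = "it is raining" (F), L = "the budget is approved" (F).

#1: In symbols: ¬((R → W) ↑ (¬Q ↓ ¬L))

R → W = F → T = T
¬Q = ¬F = T
¬L = ¬F = T
¬Q ↓ ¬L = T ↓ T = F
(R → W) ↑ (¬Q ↓ ¬L) = T ↑ F = T
¬((R → W) ↑ (¬Q ↓ ¬L)) = ¬T = F
Thus #1 is false.

#2: Parsed as ((¬W ↓ R) ↓ ¬Q) → L

¬W = ¬T = F
¬W ↓ R = F ↓ F = T
¬Q = ¬F = T
(¬W ↓ R) ↓ ¬Q = T ↓ T = F
((¬W ↓ R) ↓ ¬Q) → L = F → F = T
So #2 is true.

#3: This is ¬L ∧ ((Q ↑ W) ↔ ¬R).

¬L = ¬F = T
Q ↑ W = F ↑ T = T
¬R = ¬F = T
(Q ↑ W) ↔ ¬R = T ↔ T = T
¬L ∧ ((Q ↑ W) ↔ ¬R) = T ∧ T = T
So #3 is true.

True statements: 2 (#2, #3).

2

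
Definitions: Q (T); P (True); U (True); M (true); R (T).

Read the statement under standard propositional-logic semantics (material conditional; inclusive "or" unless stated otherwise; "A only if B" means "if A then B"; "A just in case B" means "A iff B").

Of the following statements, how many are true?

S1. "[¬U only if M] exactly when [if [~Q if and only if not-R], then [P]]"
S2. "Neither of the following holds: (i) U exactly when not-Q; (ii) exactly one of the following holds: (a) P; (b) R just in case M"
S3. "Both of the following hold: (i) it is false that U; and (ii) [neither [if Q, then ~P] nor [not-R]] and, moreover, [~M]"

2

S1: This is (¬U → M) ↔ ((¬Q ↔ ¬R) → P).

¬U = ¬T = F
¬U → M = F → T = T
¬Q = ¬T = F
¬R = ¬T = F
¬Q ↔ ¬R = F ↔ F = T
(¬Q ↔ ¬R) → P = T → T = T
(¬U → M) ↔ ((¬Q ↔ ¬R) → P) = T ↔ T = T
Thus S1 is true.

S2: In symbols: (U ↔ ¬Q) ↓ (P ⊕ (R ↔ M))

¬Q = ¬T = F
U ↔ ¬Q = T ↔ F = F
R ↔ M = T ↔ T = T
P ⊕ (R ↔ M) = T ⊕ T = F
(U ↔ ¬Q) ↓ (P ⊕ (R ↔ M)) = F ↓ F = T
So S2 is true.

S3: In symbols: ¬U ∧ (((Q → ¬P) ↓ ¬R) ∧ ¬M)

¬U = ¬T = F
¬P = ¬T = F
Q → ¬P = T → F = F
¬R = ¬T = F
(Q → ¬P) ↓ ¬R = F ↓ F = T
¬M = ¬T = F
((Q → ¬P) ↓ ¬R) ∧ ¬M = T ∧ F = F
¬U ∧ (((Q → ¬P) ↓ ¬R) ∧ ¬M) = F ∧ F = F
Thus S3 is false.

Count: 2.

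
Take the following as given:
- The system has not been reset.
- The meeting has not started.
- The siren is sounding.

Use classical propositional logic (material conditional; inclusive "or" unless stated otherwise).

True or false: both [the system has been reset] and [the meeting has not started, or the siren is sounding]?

Let P = "the system has been reset" (F), Q = "the meeting has started" (F), R = "the siren is sounding" (T).
This is P & (~Q | R).

~Q = ~F = T
~Q | R = T | T = T
P & (~Q | R) = F & T = F

False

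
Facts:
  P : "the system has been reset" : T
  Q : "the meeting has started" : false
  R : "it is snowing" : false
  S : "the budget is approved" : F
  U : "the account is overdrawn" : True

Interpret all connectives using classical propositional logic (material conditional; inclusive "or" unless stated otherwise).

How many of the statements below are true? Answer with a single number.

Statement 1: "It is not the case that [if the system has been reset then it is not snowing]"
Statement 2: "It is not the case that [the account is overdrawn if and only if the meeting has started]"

Statement 1: Formalization: not (P -> not R)

not R = not False = True
P -> not R = True -> True = True
not (P -> not R) = not True = False
Hence Statement 1 is false.

Statement 2: Formalization: not (U iff Q)

U iff Q = True iff False = False
not (U iff Q) = not False = True
Hence Statement 2 is true.

Count: 1.

1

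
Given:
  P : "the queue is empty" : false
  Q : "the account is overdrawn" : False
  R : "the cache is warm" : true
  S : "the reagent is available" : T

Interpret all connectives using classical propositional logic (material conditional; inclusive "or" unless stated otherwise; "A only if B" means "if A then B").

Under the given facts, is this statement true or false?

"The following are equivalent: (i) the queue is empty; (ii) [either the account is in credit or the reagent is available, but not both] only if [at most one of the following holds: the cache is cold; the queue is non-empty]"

Parsed as P <-> ((~Q xor S) -> (~R nand ~P))

~Q = ~F = T
~Q xor S = T xor T = F
~R = ~T = F
~P = ~F = T
~R nand ~P = F nand T = T
(~Q xor S) -> (~R nand ~P) = F -> T = T
P <-> ((~Q xor S) -> (~R nand ~P)) = F <-> T = F

False.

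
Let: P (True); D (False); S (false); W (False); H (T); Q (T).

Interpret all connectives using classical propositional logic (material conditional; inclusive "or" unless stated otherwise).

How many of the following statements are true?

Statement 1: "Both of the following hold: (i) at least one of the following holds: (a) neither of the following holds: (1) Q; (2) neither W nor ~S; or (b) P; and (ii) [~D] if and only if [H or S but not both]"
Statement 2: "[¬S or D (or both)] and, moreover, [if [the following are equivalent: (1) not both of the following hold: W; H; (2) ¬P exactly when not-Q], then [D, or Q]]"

2

Statement 1: In symbols: ((Q nor (W nor not S)) or P) and (not D iff (H xor S))

not S = not False = True
W nor not S = False nor True = False
Q nor (W nor not S) = True nor False = False
(Q nor (W nor not S)) or P = False or True = True
not D = not False = True
H xor S = True xor False = True
not D iff (H xor S) = True iff True = True
((Q nor (W nor not S)) or P) and (not D iff (H xor S)) = True and True = True
Thus Statement 1 is true.

Statement 2: Formalization: (not S or D) and (((W nand H) iff (not P iff not Q)) -> (D or Q))

not S = not False = True
not S or D = True or False = True
W nand H = False nand True = True
not P = not True = False
not Q = not True = False
not P iff not Q = False iff False = True
(W nand H) iff (not P iff not Q) = True iff True = True
D or Q = False or True = True
((W nand H) iff (not P iff not Q)) -> (D or Q) = True -> True = True
(not S or D) and (((W nand H) iff (not P iff not Q)) -> (D or Q)) = True and True = True
Thus Statement 2 is true.

Count: 2.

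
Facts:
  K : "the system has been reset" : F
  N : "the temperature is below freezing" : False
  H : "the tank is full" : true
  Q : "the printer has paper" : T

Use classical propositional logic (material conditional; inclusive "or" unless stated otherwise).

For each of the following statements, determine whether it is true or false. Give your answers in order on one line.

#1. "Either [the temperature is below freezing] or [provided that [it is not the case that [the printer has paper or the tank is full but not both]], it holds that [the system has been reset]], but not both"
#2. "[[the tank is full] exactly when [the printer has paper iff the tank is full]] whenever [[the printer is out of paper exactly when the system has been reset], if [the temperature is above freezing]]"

#1: This is N ⊕ (¬(Q ⊕ H) → K).

Q ⊕ H = T ⊕ T = F
¬(Q ⊕ H) = ¬F = T
¬(Q ⊕ H) → K = T → F = F
N ⊕ (¬(Q ⊕ H) → K) = F ⊕ F = F
Hence #1 is false.

#2: Formalization: (¬N → (¬Q ↔ K)) → (H ↔ (Q ↔ H))

¬N = ¬F = T
¬Q = ¬T = F
¬Q ↔ K = F ↔ F = T
¬N → (¬Q ↔ K) = T → T = T
Q ↔ H = T ↔ T = T
H ↔ (Q ↔ H) = T ↔ T = T
(¬N → (¬Q ↔ K)) → (H ↔ (Q ↔ H)) = T → T = T
So #2 is true.

#1 False; #2 True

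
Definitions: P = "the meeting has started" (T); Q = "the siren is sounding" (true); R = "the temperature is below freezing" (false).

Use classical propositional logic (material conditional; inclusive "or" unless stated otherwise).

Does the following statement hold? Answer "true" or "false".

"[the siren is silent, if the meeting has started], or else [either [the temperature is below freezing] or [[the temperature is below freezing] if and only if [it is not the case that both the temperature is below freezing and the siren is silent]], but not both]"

Formalization: (P → ¬Q) ∨ (R ⊕ (R ↔ (R ↑ ¬Q)))

¬Q = ¬T = F
P → ¬Q = T → F = F
¬Q = ¬T = F
R ↑ ¬Q = F ↑ F = T
R ↔ (R ↑ ¬Q) = F ↔ T = F
R ⊕ (R ↔ (R ↑ ¬Q)) = F ⊕ F = F
(P → ¬Q) ∨ (R ⊕ (R ↔ (R ↑ ¬Q))) = F ∨ F = F

False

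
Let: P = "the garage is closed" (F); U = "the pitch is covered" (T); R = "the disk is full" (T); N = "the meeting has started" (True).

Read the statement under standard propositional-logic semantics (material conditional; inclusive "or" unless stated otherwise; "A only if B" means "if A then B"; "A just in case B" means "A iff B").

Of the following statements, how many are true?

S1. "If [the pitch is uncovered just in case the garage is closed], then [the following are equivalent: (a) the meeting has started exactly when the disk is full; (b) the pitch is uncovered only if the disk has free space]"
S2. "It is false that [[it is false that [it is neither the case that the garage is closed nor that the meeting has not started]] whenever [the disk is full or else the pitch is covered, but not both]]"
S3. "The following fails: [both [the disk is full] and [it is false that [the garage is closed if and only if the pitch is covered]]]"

1

S1: Formalization: (¬U ↔ P) → ((N ↔ R) ↔ (¬U → ¬R))

¬U = ¬T = F
¬U ↔ P = F ↔ F = T
N ↔ R = T ↔ T = T
¬U = ¬T = F
¬R = ¬T = F
¬U → ¬R = F → F = T
(N ↔ R) ↔ (¬U → ¬R) = T ↔ T = T
(¬U ↔ P) → ((N ↔ R) ↔ (¬U → ¬R)) = T → T = T
Thus S1 is true.

S2: Parsed as ¬((R ⊕ U) → ¬(P ↓ ¬N))

R ⊕ U = T ⊕ T = F
¬N = ¬T = F
P ↓ ¬N = F ↓ F = T
¬(P ↓ ¬N) = ¬T = F
(R ⊕ U) → ¬(P ↓ ¬N) = F → F = T
¬((R ⊕ U) → ¬(P ↓ ¬N)) = ¬T = F
So S2 is false.

S3: In symbols: ¬(R ∧ ¬(P ↔ U))

P ↔ U = F ↔ T = F
¬(P ↔ U) = ¬F = T
R ∧ ¬(P ↔ U) = T ∧ T = T
¬(R ∧ ¬(P ↔ U)) = ¬T = F
Thus S3 is false.

1 of the 3 statements is true.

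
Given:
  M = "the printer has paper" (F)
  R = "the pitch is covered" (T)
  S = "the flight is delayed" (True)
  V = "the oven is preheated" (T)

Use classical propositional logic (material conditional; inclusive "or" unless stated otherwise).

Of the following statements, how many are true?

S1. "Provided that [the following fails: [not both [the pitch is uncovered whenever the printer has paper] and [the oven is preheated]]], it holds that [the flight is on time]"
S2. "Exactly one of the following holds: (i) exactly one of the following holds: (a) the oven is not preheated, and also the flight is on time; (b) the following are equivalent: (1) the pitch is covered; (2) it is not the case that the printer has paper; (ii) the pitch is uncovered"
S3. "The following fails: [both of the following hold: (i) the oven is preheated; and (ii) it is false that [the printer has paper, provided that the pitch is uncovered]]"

2

S1: Parsed as not ((M -> not R) nand V) -> not S

not R = not True = False
M -> not R = False -> False = True
(M -> not R) nand V = True nand True = False
not ((M -> not R) nand V) = not False = True
not S = not True = False
not ((M -> not R) nand V) -> not S = True -> False = False
Hence S1 is false.

S2: In symbols: ((not V and not S) xor (R iff not M)) xor not R

not V = not True = False
not S = not True = False
not V and not S = False and False = False
not M = not False = True
R iff not M = True iff True = True
(not V and not S) xor (R iff not M) = False xor True = True
not R = not True = False
((not V and not S) xor (R iff not M)) xor not R = True xor False = True
So S2 is true.

S3: In symbols: not (V and not (not R -> M))

not R = not True = False
not R -> M = False -> False = True
not (not R -> M) = not True = False
V and not (not R -> M) = True and False = False
not (V and not (not R -> M)) = not False = True
Thus S3 is true.

True statements: 2 (S2, S3).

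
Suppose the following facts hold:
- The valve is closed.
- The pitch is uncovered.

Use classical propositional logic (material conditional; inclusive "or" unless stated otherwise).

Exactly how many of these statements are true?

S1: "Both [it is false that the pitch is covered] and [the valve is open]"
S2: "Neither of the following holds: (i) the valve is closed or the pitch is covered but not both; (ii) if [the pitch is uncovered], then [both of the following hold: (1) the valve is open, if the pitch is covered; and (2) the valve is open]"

Let Q = "the pitch is covered" (False), P = "the valve is open" (False).

S1: In symbols: not Q and P

not Q = not False = True
not Q and P = True and False = False
Hence S1 is false.

S2: In symbols: (not P xor Q) nor (not Q -> ((Q -> P) and P))

not P = not False = True
not P xor Q = True xor False = True
not Q = not False = True
Q -> P = False -> False = True
(Q -> P) and P = True and False = False
not Q -> ((Q -> P) and P) = True -> False = False
(not P xor Q) nor (not Q -> ((Q -> P) and P)) = True nor False = False
Hence S2 is false.

True statements: 0 (none).

0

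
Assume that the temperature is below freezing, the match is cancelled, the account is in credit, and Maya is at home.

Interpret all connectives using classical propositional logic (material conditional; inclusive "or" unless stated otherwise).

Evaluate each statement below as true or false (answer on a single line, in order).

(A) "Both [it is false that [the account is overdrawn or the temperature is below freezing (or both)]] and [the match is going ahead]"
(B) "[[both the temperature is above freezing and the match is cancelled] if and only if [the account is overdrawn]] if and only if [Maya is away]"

(A) False; (B) False

Let R = "the account is overdrawn" (F), P = "the temperature is below freezing" (T), Q = "the match is cancelled" (T), S = "Maya is at home" (T).

(A): Parsed as ~(R | P) & ~Q

R | P = F | T = T
~(R | P) = ~T = F
~Q = ~T = F
~(R | P) & ~Q = F & F = F
Thus (A) is false.

(B): This is ((~P & Q) <-> R) <-> ~S.

~P = ~T = F
~P & Q = F & T = F
(~P & Q) <-> R = F <-> F = T
~S = ~T = F
((~P & Q) <-> R) <-> ~S = T <-> F = F
Hence (B) is false.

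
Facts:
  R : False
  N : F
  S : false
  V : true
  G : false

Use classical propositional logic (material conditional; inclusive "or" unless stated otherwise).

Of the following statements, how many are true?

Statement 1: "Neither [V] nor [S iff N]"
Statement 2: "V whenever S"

1

Statement 1: In symbols: V ↓ (S ↔ N)

S ↔ N = F ↔ F = T
V ↓ (S ↔ N) = T ↓ T = F
Thus Statement 1 is false.

Statement 2: This is S → V.

S → V = F → T = T
Hence Statement 2 is true.

Count: 1.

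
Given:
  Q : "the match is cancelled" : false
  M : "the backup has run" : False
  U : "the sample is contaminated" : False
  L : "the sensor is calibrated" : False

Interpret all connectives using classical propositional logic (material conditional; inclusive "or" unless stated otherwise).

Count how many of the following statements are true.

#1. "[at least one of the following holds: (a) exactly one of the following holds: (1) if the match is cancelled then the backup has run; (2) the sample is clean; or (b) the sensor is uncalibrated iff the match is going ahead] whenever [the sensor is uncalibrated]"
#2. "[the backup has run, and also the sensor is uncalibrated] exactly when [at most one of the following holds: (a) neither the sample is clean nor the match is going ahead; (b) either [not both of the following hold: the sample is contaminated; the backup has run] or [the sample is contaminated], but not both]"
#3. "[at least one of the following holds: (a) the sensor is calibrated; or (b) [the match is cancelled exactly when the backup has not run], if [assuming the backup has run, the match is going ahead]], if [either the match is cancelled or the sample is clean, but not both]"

#1: Parsed as not L -> (((Q -> M) xor not U) or (not L iff not Q))

not L = not False = True
Q -> M = False -> False = True
not U = not False = True
(Q -> M) xor not U = True xor True = False
not L = not False = True
not Q = not False = True
not L iff not Q = True iff True = True
((Q -> M) xor not U) or (not L iff not Q) = False or True = True
not L -> (((Q -> M) xor not U) or (not L iff not Q)) = True -> True = True
Hence #1 is true.

#2: This is (M and not L) iff ((not U nor not Q) nand ((U nand M) xor U)).

not L = not False = True
M and not L = False and True = False
not U = not False = True
not Q = not False = True
not U nor not Q = True nor True = False
U nand M = False nand False = True
(U nand M) xor U = True xor False = True
(not U nor not Q) nand ((U nand M) xor U) = False nand True = True
(M and not L) iff ((not U nor not Q) nand ((U nand M) xor U)) = False iff True = False
So #2 is false.

#3: Parsed as (Q xor not U) -> (L or ((M -> not Q) -> (Q iff not M)))

not U = not False = True
Q xor not U = False xor True = True
not Q = not False = True
M -> not Q = False -> True = True
not M = not False = True
Q iff not M = False iff True = False
(M -> not Q) -> (Q iff not M) = True -> False = False
L or ((M -> not Q) -> (Q iff not M)) = False or False = False
(Q xor not U) -> (L or ((M -> not Q) -> (Q iff not M))) = True -> False = False
Hence #3 is false.

True statements: 1 (#1).

1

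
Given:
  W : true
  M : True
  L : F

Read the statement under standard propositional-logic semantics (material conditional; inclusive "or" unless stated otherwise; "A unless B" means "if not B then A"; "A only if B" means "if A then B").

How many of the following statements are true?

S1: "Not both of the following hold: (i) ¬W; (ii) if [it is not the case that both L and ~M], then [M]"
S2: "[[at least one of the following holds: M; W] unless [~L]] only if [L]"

S1: Formalization: ¬W ↑ ((L ↑ ¬M) → M)

¬W = ¬T = F
¬M = ¬T = F
L ↑ ¬M = F ↑ F = T
(L ↑ ¬M) → M = T → T = T
¬W ↑ ((L ↑ ¬M) → M) = F ↑ T = T
So S1 is true.

S2: This is ((M ∨ W) ∨ ¬L) → L.

M ∨ W = T ∨ T = T
¬L = ¬F = T
(M ∨ W) ∨ ¬L = T ∨ T = T
((M ∨ W) ∨ ¬L) → L = T → F = F
So S2 is false.

1 of the 2 statements is true (S1).

1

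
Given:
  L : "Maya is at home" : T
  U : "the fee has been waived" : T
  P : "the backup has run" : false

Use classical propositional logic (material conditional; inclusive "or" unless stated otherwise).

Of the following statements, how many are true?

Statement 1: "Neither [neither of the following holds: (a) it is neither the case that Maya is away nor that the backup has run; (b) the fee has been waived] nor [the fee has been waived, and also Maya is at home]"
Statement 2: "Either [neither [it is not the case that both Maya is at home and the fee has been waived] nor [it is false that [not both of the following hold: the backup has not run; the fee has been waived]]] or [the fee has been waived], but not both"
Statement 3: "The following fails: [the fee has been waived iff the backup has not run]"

1

Statement 1: Formalization: ((~L nor P) nor U) nor (U & L)

~L = ~T = F
~L nor P = F nor F = T
(~L nor P) nor U = T nor T = F
U & L = T & T = T
((~L nor P) nor U) nor (U & L) = F nor T = F
Thus Statement 1 is false.

Statement 2: Formalization: ((L nand U) nor ~(~P nand U)) xor U

L nand U = T nand T = F
~P = ~F = T
~P nand U = T nand T = F
~(~P nand U) = ~F = T
(L nand U) nor ~(~P nand U) = F nor T = F
((L nand U) nor ~(~P nand U)) xor U = F xor T = T
So Statement 2 is true.

Statement 3: In symbols: ~(U <-> ~P)

~P = ~F = T
U <-> ~P = T <-> T = T
~(U <-> ~P) = ~T = F
Thus Statement 3 is false.

True statements: 1.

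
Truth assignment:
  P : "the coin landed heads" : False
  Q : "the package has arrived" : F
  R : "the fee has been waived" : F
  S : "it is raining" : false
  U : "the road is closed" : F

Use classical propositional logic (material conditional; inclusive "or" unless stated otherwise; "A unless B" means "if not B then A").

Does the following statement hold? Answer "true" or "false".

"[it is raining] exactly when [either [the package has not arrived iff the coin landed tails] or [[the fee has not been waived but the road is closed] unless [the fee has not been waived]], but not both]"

Values: S=False, Q=False, P=False, R=False, U=False.
This is S iff ((not Q iff not P) xor ((not R and U) or not R)).

not Q = not False = True
not P = not False = True
not Q iff not P = True iff True = True
not R = not False = True
not R and U = True and False = False
not R = not False = True
(not R and U) or not R = False or True = True
(not Q iff not P) xor ((not R and U) or not R) = True xor True = False
S iff ((not Q iff not P) xor ((not R and U) or not R)) = False iff False = True

True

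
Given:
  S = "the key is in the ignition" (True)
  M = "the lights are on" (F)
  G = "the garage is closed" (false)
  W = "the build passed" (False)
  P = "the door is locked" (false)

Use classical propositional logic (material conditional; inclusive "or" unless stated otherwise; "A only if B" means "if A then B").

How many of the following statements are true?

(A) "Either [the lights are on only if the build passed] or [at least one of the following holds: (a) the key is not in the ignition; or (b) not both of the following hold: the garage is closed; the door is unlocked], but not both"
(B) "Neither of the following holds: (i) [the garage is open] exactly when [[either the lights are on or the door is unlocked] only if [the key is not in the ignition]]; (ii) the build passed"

(A): In symbols: (M -> W) xor (~S | (G nand ~P))

M -> W = F -> F = T
~S = ~T = F
~P = ~F = T
G nand ~P = F nand T = T
~S | (G nand ~P) = F | T = T
(M -> W) xor (~S | (G nand ~P)) = T xor T = F
So (A) is false.

(B): Parsed as (~G <-> ((M | ~P) -> ~S)) nor W

~G = ~F = T
~P = ~F = T
M | ~P = F | T = T
~S = ~T = F
(M | ~P) -> ~S = T -> F = F
~G <-> ((M | ~P) -> ~S) = T <-> F = F
(~G <-> ((M | ~P) -> ~S)) nor W = F nor F = T
So (B) is true.

True statements: 1.

1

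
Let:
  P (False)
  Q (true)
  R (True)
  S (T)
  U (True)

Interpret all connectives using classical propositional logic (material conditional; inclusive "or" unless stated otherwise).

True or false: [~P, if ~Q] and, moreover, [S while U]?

True.

Values: Q=True, P=False, S=True, U=True.
In symbols: (not Q -> not P) and (S and U)

not Q = not True = False
not P = not False = True
not Q -> not P = False -> True = True
S and U = True and True = True
(not Q -> not P) and (S and U) = True and True = True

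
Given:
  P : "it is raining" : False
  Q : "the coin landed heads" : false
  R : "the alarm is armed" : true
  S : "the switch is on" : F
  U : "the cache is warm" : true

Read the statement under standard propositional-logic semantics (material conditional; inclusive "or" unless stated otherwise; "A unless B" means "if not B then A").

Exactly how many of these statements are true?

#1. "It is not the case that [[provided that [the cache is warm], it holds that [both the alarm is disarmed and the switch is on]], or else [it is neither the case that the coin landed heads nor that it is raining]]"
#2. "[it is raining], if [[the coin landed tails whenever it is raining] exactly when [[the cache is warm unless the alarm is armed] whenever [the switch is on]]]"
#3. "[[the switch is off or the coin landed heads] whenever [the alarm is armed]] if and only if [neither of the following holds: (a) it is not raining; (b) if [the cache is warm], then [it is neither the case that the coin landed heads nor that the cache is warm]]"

0

#1: In symbols: ¬((U → (¬R ∧ S)) ∨ (Q ↓ P))

¬R = ¬T = F
¬R ∧ S = F ∧ F = F
U → (¬R ∧ S) = T → F = F
Q ↓ P = F ↓ F = T
(U → (¬R ∧ S)) ∨ (Q ↓ P) = F ∨ T = T
¬((U → (¬R ∧ S)) ∨ (Q ↓ P)) = ¬T = F
So #1 is false.

#2: Parsed as ((P → ¬Q) ↔ (S → (U ∨ R))) → P

¬Q = ¬F = T
P → ¬Q = F → T = T
U ∨ R = T ∨ T = T
S → (U ∨ R) = F → T = T
(P → ¬Q) ↔ (S → (U ∨ R)) = T ↔ T = T
((P → ¬Q) ↔ (S → (U ∨ R))) → P = T → F = F
Thus #2 is false.

#3: This is (R → (¬S ∨ Q)) ↔ (¬P ↓ (U → (Q ↓ U))).

¬S = ¬F = T
¬S ∨ Q = T ∨ F = T
R → (¬S ∨ Q) = T → T = T
¬P = ¬F = T
Q ↓ U = F ↓ T = F
U → (Q ↓ U) = T → F = F
¬P ↓ (U → (Q ↓ U)) = T ↓ F = F
(R → (¬S ∨ Q)) ↔ (¬P ↓ (U → (Q ↓ U))) = T ↔ F = F
Thus #3 is false.

0 of the 3 statements are true (none).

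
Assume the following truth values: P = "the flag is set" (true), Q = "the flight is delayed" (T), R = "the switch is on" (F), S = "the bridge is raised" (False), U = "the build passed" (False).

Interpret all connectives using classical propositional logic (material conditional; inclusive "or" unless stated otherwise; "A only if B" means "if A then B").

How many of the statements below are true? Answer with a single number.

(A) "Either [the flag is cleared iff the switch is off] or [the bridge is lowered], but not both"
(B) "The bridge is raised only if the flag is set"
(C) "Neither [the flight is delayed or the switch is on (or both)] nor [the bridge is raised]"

2

(A): Parsed as (¬P ↔ ¬R) ⊕ ¬S

¬P = ¬T = F
¬R = ¬F = T
¬P ↔ ¬R = F ↔ T = F
¬S = ¬F = T
(¬P ↔ ¬R) ⊕ ¬S = F ⊕ T = T
Thus (A) is true.

(B): Parsed as S → P

S → P = F → T = T
Hence (B) is true.

(C): In symbols: (Q ∨ R) ↓ S

Q ∨ R = T ∨ F = T
(Q ∨ R) ↓ S = T ↓ F = F
Hence (C) is false.

Count: 2.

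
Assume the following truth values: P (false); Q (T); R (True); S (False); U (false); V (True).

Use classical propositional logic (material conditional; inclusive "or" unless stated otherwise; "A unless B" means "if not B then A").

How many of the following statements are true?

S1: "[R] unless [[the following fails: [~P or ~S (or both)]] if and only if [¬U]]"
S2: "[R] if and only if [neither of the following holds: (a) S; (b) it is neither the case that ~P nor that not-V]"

S1: Formalization: R or (not (not P or not S) iff not U)

not P = not False = True
not S = not False = True
not P or not S = True or True = True
not (not P or not S) = not True = False
not U = not False = True
not (not P or not S) iff not U = False iff True = False
R or (not (not P or not S) iff not U) = True or False = True
Thus S1 is true.

S2: Parsed as R iff (S nor (not P nor not V))

not P = not False = True
not V = not True = False
not P nor not V = True nor False = False
S nor (not P nor not V) = False nor False = True
R iff (S nor (not P nor not V)) = True iff True = True
So S2 is true.

True statements: 2 (S1, S2).

2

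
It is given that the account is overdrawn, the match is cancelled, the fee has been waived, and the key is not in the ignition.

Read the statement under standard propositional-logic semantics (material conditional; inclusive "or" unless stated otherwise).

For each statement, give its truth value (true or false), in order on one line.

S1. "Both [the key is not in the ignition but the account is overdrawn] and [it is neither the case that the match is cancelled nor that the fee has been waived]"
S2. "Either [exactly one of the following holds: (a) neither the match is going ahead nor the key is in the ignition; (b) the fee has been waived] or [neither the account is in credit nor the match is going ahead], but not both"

S1 False / S2 True

Let S = "the key is in the ignition" (F), P = "the account is overdrawn" (T), Q = "the match is cancelled" (T), R = "the fee has been waived" (T).

S1: Parsed as (¬S ∧ P) ∧ (Q ↓ R)

¬S = ¬F = T
¬S ∧ P = T ∧ T = T
Q ↓ R = T ↓ T = F
(¬S ∧ P) ∧ (Q ↓ R) = T ∧ F = F
Hence S1 is false.

S2: Formalization: ((¬Q ↓ S) ⊕ R) ⊕ (¬P ↓ ¬Q)

¬Q = ¬T = F
¬Q ↓ S = F ↓ F = T
(¬Q ↓ S) ⊕ R = T ⊕ T = F
¬P = ¬T = F
¬Q = ¬T = F
¬P ↓ ¬Q = F ↓ F = T
((¬Q ↓ S) ⊕ R) ⊕ (¬P ↓ ¬Q) = F ⊕ T = T
Thus S2 is true.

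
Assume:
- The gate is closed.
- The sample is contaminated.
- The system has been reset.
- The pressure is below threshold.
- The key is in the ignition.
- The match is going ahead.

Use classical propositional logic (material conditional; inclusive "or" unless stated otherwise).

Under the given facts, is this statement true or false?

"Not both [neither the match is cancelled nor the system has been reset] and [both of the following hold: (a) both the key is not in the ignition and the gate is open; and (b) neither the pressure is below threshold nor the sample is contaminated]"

True

Let N = "the match is cancelled" (F), P = "the system has been reset" (T), H = "the key is in the ignition" (T), U = "the gate is open" (F), D = "the pressure is above threshold" (F), S = "the sample is contaminated" (T).
Formalization: (N ↓ P) ↑ ((¬H ∧ U) ∧ (¬D ↓ S))

N ↓ P = F ↓ T = F
¬H = ¬T = F
¬H ∧ U = F ∧ F = F
¬D = ¬F = T
¬D ↓ S = T ↓ T = F
(¬H ∧ U) ∧ (¬D ↓ S) = F ∧ F = F
(N ↓ P) ↑ ((¬H ∧ U) ∧ (¬D ↓ S)) = F ↑ F = T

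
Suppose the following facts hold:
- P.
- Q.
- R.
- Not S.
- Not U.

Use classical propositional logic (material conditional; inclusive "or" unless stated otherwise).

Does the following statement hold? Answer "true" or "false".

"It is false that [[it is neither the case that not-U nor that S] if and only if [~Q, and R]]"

The statement is false.

In symbols: ¬((¬U ↓ S) ↔ (¬Q ∧ R))

¬U = ¬F = T
¬U ↓ S = T ↓ F = F
¬Q = ¬T = F
¬Q ∧ R = F ∧ T = F
(¬U ↓ S) ↔ (¬Q ∧ R) = F ↔ F = T
¬((¬U ↓ S) ↔ (¬Q ∧ R)) = ¬T = F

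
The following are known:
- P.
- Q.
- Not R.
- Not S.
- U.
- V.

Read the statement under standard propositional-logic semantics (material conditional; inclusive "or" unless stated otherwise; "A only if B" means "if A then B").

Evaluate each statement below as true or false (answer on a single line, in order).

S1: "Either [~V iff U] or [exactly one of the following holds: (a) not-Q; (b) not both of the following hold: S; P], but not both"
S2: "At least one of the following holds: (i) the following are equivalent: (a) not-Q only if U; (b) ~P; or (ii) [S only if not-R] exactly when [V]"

S1 T, S2 T

S1: This is (not V iff U) xor (not Q xor (S nand P)).

not V = not True = False
not V iff U = False iff True = False
not Q = not True = False
S nand P = False nand True = True
not Q xor (S nand P) = False xor True = True
(not V iff U) xor (not Q xor (S nand P)) = False xor True = True
So S1 is true.

S2: In symbols: ((not Q -> U) iff not P) or ((S -> not R) iff V)

not Q = not True = False
not Q -> U = False -> True = True
not P = not True = False
(not Q -> U) iff not P = True iff False = False
not R = not False = True
S -> not R = False -> True = True
(S -> not R) iff V = True iff True = True
((not Q -> U) iff not P) or ((S -> not R) iff V) = False or True = True
Thus S2 is true.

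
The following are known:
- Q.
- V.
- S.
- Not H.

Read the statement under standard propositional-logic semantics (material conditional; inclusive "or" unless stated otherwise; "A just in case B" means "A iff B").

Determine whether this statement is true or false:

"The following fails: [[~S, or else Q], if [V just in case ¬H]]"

False.

Formalization: ¬((V ↔ ¬H) → (¬S ∨ Q))

¬H = ¬F = T
V ↔ ¬H = T ↔ T = T
¬S = ¬T = F
¬S ∨ Q = F ∨ T = T
(V ↔ ¬H) → (¬S ∨ Q) = T → T = T
¬((V ↔ ¬H) → (¬S ∨ Q)) = ¬T = F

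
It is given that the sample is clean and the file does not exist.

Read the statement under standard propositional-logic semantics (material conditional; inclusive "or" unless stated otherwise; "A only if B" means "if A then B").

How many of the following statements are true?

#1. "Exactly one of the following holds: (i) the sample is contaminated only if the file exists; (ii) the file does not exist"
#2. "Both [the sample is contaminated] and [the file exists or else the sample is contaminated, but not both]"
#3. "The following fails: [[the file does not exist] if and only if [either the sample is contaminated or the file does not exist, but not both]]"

0

Let P = "the sample is contaminated" (False), Q = "the file exists" (False).

#1: Formalization: (P -> Q) xor not Q

P -> Q = False -> False = True
not Q = not False = True
(P -> Q) xor not Q = True xor True = False
Thus #1 is false.

#2: In symbols: P and (Q xor P)

Q xor P = False xor False = False
P and (Q xor P) = False and False = False
So #2 is false.

#3: This is not (not Q iff (P xor not Q)).

not Q = not False = True
not Q = not False = True
P xor not Q = False xor True = True
not Q iff (P xor not Q) = True iff True = True
not (not Q iff (P xor not Q)) = not True = False
Hence #3 is false.

True statements: 0 (none).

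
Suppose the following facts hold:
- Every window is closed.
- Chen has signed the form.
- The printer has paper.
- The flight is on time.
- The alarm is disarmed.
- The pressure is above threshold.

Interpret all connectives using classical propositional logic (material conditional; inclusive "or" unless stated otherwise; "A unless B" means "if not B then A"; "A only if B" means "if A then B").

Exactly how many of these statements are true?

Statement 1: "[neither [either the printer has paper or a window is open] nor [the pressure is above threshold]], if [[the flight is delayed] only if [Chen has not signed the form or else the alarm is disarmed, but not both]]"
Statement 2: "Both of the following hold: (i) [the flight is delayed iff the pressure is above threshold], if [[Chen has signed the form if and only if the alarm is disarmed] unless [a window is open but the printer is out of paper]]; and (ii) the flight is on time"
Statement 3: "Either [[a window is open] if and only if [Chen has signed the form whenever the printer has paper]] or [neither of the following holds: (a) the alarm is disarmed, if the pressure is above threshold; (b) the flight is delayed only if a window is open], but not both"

0

Let S = "the flight is delayed" (F), Q = "Chen has signed the form" (T), U = "the alarm is armed" (F), R = "the printer has paper" (T), P = "a window is open" (F), V = "the pressure is above threshold" (T).

Statement 1: This is (S → (¬Q ⊕ ¬U)) → ((R ∨ P) ↓ V).

¬Q = ¬T = F
¬U = ¬F = T
¬Q ⊕ ¬U = F ⊕ T = T
S → (¬Q ⊕ ¬U) = F → T = T
R ∨ P = T ∨ F = T
(R ∨ P) ↓ V = T ↓ T = F
(S → (¬Q ⊕ ¬U)) → ((R ∨ P) ↓ V) = T → F = F
Hence Statement 1 is false.

Statement 2: In symbols: (((Q ↔ ¬U) ∨ (P ∧ ¬R)) → (S ↔ V)) ∧ ¬S

¬U = ¬F = T
Q ↔ ¬U = T ↔ T = T
¬R = ¬T = F
P ∧ ¬R = F ∧ F = F
(Q ↔ ¬U) ∨ (P ∧ ¬R) = T ∨ F = T
S ↔ V = F ↔ T = F
((Q ↔ ¬U) ∨ (P ∧ ¬R)) → (S ↔ V) = T → F = F
¬S = ¬F = T
(((Q ↔ ¬U) ∨ (P ∧ ¬R)) → (S ↔ V)) ∧ ¬S = F ∧ T = F
So Statement 2 is false.

Statement 3: Formalization: (P ↔ (R → Q)) ⊕ ((V → ¬U) ↓ (S → P))

R → Q = T → T = T
P ↔ (R → Q) = F ↔ T = F
¬U = ¬F = T
V → ¬U = T → T = T
S → P = F → F = T
(V → ¬U) ↓ (S → P) = T ↓ T = F
(P ↔ (R → Q)) ⊕ ((V → ¬U) ↓ (S → P)) = F ⊕ F = F
So Statement 3 is false.

True statements: 0 (none).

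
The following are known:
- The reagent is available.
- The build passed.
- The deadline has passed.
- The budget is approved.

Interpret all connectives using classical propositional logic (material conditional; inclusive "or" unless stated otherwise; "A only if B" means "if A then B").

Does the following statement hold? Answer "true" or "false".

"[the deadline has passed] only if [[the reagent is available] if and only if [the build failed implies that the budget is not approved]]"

Let R = "the deadline has passed" (T), P = "the reagent is available" (T), Q = "the build passed" (T), S = "the budget is approved" (T).
This is R -> (P <-> (~Q -> ~S)).

~Q = ~T = F
~S = ~T = F
~Q -> ~S = F -> F = T
P <-> (~Q -> ~S) = T <-> T = T
R -> (P <-> (~Q -> ~S)) = T -> T = T

True.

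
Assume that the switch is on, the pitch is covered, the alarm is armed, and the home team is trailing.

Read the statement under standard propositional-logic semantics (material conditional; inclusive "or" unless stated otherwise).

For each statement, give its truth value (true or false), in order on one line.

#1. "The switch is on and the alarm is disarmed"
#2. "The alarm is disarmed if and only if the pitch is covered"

Let P = "the switch is on" (True), R = "the alarm is armed" (True), Q = "the pitch is covered" (True).

#1: In symbols: P and not R

not R = not True = False
P and not R = True and False = False
Thus #1 is false.

#2: This is not R iff Q.

not R = not True = False
not R iff Q = False iff True = False
Hence #2 is false.

#1 false; #2 false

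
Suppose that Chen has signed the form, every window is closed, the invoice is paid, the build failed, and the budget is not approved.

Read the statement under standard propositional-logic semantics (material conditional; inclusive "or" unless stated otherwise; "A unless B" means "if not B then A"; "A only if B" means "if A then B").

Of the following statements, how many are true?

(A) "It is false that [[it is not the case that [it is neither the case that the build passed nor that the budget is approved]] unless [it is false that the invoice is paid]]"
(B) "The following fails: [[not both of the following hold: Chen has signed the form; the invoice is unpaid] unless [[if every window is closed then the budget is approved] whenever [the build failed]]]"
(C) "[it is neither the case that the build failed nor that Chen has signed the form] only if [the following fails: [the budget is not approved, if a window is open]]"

Let S = "the build passed" (F), U = "the budget is approved" (F), R = "the invoice is paid" (T), P = "Chen has signed the form" (T), Q = "a window is open" (F).

(A): In symbols: ¬(¬(S ↓ U) ∨ ¬R)

S ↓ U = F ↓ F = T
¬(S ↓ U) = ¬T = F
¬R = ¬T = F
¬(S ↓ U) ∨ ¬R = F ∨ F = F
¬(¬(S ↓ U) ∨ ¬R) = ¬F = T
So (A) is true.

(B): This is ¬((P ↑ ¬R) ∨ (¬S → (¬Q → U))).

¬R = ¬T = F
P ↑ ¬R = T ↑ F = T
¬S = ¬F = T
¬Q = ¬F = T
¬Q → U = T → F = F
¬S → (¬Q → U) = T → F = F
(P ↑ ¬R) ∨ (¬S → (¬Q → U)) = T ∨ F = T
¬((P ↑ ¬R) ∨ (¬S → (¬Q → U))) = ¬T = F
So (B) is false.

(C): Parsed as (¬S ↓ P) → ¬(Q → ¬U)

¬S = ¬F = T
¬S ↓ P = T ↓ T = F
¬U = ¬F = T
Q → ¬U = F → T = T
¬(Q → ¬U) = ¬T = F
(¬S ↓ P) → ¬(Q → ¬U) = F → F = T
Hence (C) is true.

2 of the 3 statements are true.

2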